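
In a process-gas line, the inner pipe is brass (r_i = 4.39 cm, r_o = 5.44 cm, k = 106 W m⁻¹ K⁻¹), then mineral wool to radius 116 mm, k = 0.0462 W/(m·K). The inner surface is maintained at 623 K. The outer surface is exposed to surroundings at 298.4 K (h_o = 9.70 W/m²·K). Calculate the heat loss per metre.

Series thermal resistances, inner to outer:
  R'_brass = ln(0.0544/0.0439)/(2πk) = 0.2144/(2π·106) = 3.220×10^-4 m·K/W
  R'_mineral wool = ln(0.116/0.0544)/(2πk) = 0.7572/(2π·0.0462) = 2.609 m·K/W
  R'_conv,out = 1/(2πr h) = 1/(2π·0.116·9.70) = 0.1414 m·K/W
ΣR = 3.220×10^-4 + 2.609 + 0.1414 = 2.751 m·K/W
Q' = ΔT/ΣR = (623 K − 298.4 K)/2.751 = 118 W/m

Q' = 118 W/m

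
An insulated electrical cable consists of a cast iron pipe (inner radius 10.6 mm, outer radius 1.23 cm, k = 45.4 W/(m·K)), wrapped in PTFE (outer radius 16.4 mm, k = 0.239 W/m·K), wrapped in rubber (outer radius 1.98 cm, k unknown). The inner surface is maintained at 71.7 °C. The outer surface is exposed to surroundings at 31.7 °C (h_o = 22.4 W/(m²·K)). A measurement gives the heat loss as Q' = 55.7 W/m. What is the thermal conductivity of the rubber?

ΣR = ΔT/Q' = |71.7 − 31.7|/55.7 = 0.7181 m·K/W
Known resistances:
  R'_cast iron = ln(0.0123/0.0106)/(2πk) = 0.1487/(2π·45.4) = 5.214×10^-4 m·K/W
  R'_PTFE = ln(0.0164/0.0123)/(2πk) = 0.2877/(2π·0.239) = 0.1916 m·K/W
  R'_conv,out = 1/(2πr h) = 1/(2π·0.0198·22.4) = 0.3588 m·K/W
R_rubber = ΣR − ΣR_known = 0.7181 − 0.5509 = 0.1672 m·K/W
ln(r₂/r₁)/(2πk) = 0.1672 ⇒ k = 0.1884/(2π·0.1672) = 0.179 W/m·K

k = 0.179 W/m·K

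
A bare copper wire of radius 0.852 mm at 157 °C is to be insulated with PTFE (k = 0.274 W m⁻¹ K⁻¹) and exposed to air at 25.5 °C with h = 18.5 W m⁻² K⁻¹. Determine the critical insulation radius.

For a cylinder, r_cr = k_ins/h = 0.274/18.5 = 0.0148 m = 1.48 cm

r_cr = 1.48 cm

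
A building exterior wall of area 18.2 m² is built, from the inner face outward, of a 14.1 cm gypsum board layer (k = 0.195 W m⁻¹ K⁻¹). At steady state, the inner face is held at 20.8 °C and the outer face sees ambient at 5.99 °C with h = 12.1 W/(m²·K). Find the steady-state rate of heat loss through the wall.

Q = 335 W

Series thermal resistances, inner to outer:
  R_gypsum board = L/(kA) = 0.141/(0.195·18.2) = 0.03973 K/W
  R_conv,out = 1/(hA) = 1/(12.1·18.2) = 0.004541 K/W
ΣR = 0.03973 + 0.004541 = 0.04427 K/W
Q = ΔT/ΣR = (20.8 °C − 5.99 °C)/0.04427 = 335 W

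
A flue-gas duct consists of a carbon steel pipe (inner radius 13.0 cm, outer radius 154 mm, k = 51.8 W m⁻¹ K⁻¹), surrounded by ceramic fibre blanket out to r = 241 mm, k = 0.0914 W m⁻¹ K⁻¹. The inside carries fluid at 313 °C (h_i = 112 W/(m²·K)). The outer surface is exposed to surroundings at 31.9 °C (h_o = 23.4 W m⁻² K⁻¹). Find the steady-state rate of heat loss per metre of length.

Q' = 343 W/m

Series thermal resistances, inner to outer:
  R'_conv,in = 1/(2πr h) = 1/(2π·0.130·112) = 0.01093 m·K/W
  R'_carbon steel = ln(0.154/0.130)/(2πk) = 0.1694/(2π·51.8) = 5.205×10^-4 m·K/W
  R'_ceramic fibre blanket = ln(0.241/0.154)/(2πk) = 0.4478/(2π·0.0914) = 0.7798 m·K/W
  R'_conv,out = 1/(2πr h) = 1/(2π·0.241·23.4) = 0.02822 m·K/W
ΣR = 0.01093 + 5.205×10^-4 + 0.7798 + 0.02822 = 0.8195 m·K/W
Q' = ΔT/ΣR = (313 °C − 31.9 °C)/0.8195 = 343 W/m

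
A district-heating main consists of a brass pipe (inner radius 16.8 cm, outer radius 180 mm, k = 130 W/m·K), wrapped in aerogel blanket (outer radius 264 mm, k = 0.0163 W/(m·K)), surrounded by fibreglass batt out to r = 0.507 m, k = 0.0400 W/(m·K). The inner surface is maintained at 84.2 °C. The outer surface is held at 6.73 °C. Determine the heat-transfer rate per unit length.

Series thermal resistances, inner to outer:
  R'_brass = ln(0.180/0.168)/(2πk) = 0.06899/(2π·130) = 8.447×10^-5 m·K/W
  R'_aerogel blanket = ln(0.264/0.180)/(2πk) = 0.3830/(2π·0.0163) = 3.740 m·K/W
  R'_fibreglass batt = ln(0.507/0.264)/(2πk) = 0.6526/(2π·0.0400) = 2.596 m·K/W
ΣR = 8.447×10^-5 + 3.740 + 2.596 = 6.336 m·K/W
Q' = ΔT/ΣR = (84.2 °C − 6.73 °C)/6.336 = 12.2 W/m

Q' = 12.2 W/m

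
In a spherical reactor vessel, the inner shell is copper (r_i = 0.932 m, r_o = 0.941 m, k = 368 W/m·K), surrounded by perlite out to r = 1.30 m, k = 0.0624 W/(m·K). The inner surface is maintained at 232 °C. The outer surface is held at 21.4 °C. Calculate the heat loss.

Treat each layer as a resistance in series:
  R_copper = (1/0.932 − 1/0.941)/(4πk) = 0.01026/(4π·368) = 2.219×10^-6 K/W
  R_perlite = (1/0.941 − 1/1.30)/(4πk) = 0.2935/(4π·0.0624) = 0.3743 K/W
ΣR = 2.219×10^-6 + 0.3743 = 0.3743 K/W
Q = ΔT/ΣR = (232 °C − 21.4 °C)/0.3743 = 563 W

Q = 563 W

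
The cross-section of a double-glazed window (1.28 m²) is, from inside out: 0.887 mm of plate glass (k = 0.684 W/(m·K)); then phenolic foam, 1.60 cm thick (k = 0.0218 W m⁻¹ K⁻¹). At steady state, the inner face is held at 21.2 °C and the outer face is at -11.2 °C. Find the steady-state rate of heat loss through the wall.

Series thermal resistances, inner to outer:
  R_plate glass = L/(kA) = 8.87×10^-4/(0.684·1.28) = 0.001013 K/W
  R_phenolic foam = L/(kA) = 0.0160/(0.0218·1.28) = 0.5734 K/W
ΣR = 0.001013 + 0.5734 = 0.5744 K/W
Q = ΔT/ΣR = (21.2 °C − -11.2 °C)/0.5744 = 56.4 W

Q = 56.4 W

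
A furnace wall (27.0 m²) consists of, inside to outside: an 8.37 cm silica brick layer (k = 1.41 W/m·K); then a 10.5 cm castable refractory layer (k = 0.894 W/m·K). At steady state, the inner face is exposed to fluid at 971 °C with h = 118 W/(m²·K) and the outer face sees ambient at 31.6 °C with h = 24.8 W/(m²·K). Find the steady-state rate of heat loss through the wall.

Treat each layer as a resistance in series:
  R_conv,in = 1/(hA) = 1/(118·27.0) = 3.139×10^-4 K/W
  R_silica brick = L/(kA) = 0.0837/(1.41·27.0) = 0.002199 K/W
  R_castable refractory = L/(kA) = 0.105/(0.894·27.0) = 0.004350 K/W
  R_conv,out = 1/(hA) = 1/(24.8·27.0) = 0.001493 K/W
ΣR = 3.139×10^-4 + 0.002199 + 0.004350 + 0.001493 = 0.008356 K/W
Q = ΔT/ΣR = (971 °C − 31.6 °C)/0.008356 = 1.12×10^5 W

Q = 112 kW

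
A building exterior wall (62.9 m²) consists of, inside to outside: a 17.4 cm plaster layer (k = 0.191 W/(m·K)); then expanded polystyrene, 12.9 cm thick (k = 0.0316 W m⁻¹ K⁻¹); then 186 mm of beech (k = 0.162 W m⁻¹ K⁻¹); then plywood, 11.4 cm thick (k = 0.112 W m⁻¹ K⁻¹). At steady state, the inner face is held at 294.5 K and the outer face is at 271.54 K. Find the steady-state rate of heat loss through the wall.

Series thermal resistances, inner to outer:
  R_plaster = L/(kA) = 0.174/(0.191·62.9) = 0.01448 K/W
  R_expanded polystyrene = L/(kA) = 0.129/(0.0316·62.9) = 0.06490 K/W
  R_beech = L/(kA) = 0.186/(0.162·62.9) = 0.01825 K/W
  R_plywood = L/(kA) = 0.114/(0.112·62.9) = 0.01618 K/W
ΣR = 0.01448 + 0.06490 + 0.01825 + 0.01618 = 0.1138 K/W
Q = ΔT/ΣR = (294.5 K − 271.54 K)/0.1138 = 202 W

Q = 202 W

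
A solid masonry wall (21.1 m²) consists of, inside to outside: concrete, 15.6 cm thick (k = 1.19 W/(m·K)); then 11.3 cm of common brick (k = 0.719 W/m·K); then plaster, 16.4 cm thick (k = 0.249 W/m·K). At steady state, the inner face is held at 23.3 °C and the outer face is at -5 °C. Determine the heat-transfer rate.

Treat each layer as a resistance in series:
  R_concrete = L/(kA) = 0.156/(1.19·21.1) = 0.006213 K/W
  R_common brick = L/(kA) = 0.113/(0.719·21.1) = 0.007448 K/W
  R_plaster = L/(kA) = 0.164/(0.249·21.1) = 0.03121 K/W
ΣR = 0.006213 + 0.007448 + 0.03121 = 0.04487 K/W
Q = ΔT/ΣR = (23.3 °C − -5 °C)/0.04487 = 631 W

Q = 631 W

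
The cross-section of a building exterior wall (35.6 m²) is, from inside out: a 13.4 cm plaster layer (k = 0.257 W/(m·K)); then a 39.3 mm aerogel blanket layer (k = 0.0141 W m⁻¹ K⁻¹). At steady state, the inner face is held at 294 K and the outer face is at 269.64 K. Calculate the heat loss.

Resistance network (inner→outer):
  R_plaster = L/(kA) = 0.134/(0.257·35.6) = 0.01465 K/W
  R_aerogel blanket = L/(kA) = 0.0393/(0.0141·35.6) = 0.07829 K/W
ΣR = 0.01465 + 0.07829 = 0.09294 K/W
Q = ΔT/ΣR = (294 K − 269.64 K)/0.09294 = 262 W

Q = 262 W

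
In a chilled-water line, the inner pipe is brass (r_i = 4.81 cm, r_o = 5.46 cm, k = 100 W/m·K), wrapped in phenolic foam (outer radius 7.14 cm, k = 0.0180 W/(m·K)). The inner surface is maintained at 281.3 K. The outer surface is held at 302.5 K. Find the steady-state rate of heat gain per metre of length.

Treat each layer as a resistance in series:
  R'_brass = ln(0.0546/0.0481)/(2πk) = 0.1268/(2π·100) = 2.017×10^-4 m·K/W
  R'_phenolic foam = ln(0.0714/0.0546)/(2πk) = 0.2683/(2π·0.0180) = 2.372 m·K/W
ΣR = 2.017×10^-4 + 2.372 = 2.372 m·K/W
Q' = ΔT/ΣR = (281.3 K − 302.5 K)/2.372 = -8.94 W/m
(Negative Q' ⇒ heat flows inward; heat gain = 8.94 W/m.)

Q' = 8.94 W/m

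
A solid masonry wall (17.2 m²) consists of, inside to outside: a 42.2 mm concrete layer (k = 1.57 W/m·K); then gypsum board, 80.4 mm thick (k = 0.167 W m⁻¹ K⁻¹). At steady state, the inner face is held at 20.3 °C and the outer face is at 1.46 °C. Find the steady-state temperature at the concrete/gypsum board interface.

Treat each layer as a resistance in series:
  R_concrete = L/(kA) = 0.0422/(1.57·17.2) = 0.001563 K/W
  R_gypsum board = L/(kA) = 0.0804/(0.167·17.2) = 0.02799 K/W
ΣR = 0.001563 + 0.02799 = 0.02955 K/W
Q = ΔT/ΣR = (20.3 °C − 1.46 °C)/0.02955 = 637.6 W
From the inner boundary to the concrete/gypsum board interface, ΣR_partial = 0.001563 K/W.
T_interface = T_in − Q·ΣR_partial = 20.3 °C − (637.6)(0.001563) = 19.3 °C

T = 19.3 °C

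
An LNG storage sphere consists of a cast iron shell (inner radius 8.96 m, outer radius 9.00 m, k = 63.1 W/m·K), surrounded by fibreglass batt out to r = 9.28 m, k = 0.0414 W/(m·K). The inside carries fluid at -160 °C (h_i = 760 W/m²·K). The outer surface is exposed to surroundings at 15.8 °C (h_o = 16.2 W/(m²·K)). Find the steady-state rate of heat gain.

Q = 27.0 kW

Treat each layer as a resistance in series:
  R_conv,in = 1/(4πr²h) = 1/(4π·8.96²·760) = 1.304×10^-6 K/W
  R_cast iron = (1/8.96 − 1/9.00)/(4πk) = 4.960×10^-4/(4π·63.1) = 6.256×10^-7 K/W
  R_fibreglass batt = (1/9.00 − 1/9.28)/(4πk) = 0.003352/(4π·0.0414) = 0.006444 K/W
  R_conv,out = 1/(4πr²h) = 1/(4π·9.28²·16.2) = 5.704×10^-5 K/W
ΣR = 1.304×10^-6 + 6.256×10^-7 + 0.006444 + 5.704×10^-5 = 0.006503 K/W
Q = ΔT/ΣR = (-160 °C − 15.8 °C)/0.006503 = -27000 W
(Negative Q ⇒ heat flows inward; heat gain = 27000 W.)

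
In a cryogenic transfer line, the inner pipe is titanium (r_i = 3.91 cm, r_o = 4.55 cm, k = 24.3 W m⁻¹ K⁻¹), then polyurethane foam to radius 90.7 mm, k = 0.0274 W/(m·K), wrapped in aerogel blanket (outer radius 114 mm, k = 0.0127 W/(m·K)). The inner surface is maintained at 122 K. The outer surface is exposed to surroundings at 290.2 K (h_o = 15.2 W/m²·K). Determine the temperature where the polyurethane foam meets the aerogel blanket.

Series thermal resistances, inner to outer:
  R'_titanium = ln(0.0455/0.0391)/(2πk) = 0.1516/(2π·24.3) = 9.929×10^-4 m·K/W
  R'_polyurethane foam = ln(0.0907/0.0455)/(2πk) = 0.6898/(2π·0.0274) = 4.007 m·K/W
  R'_aerogel blanket = ln(0.114/0.0907)/(2πk) = 0.2286/(2π·0.0127) = 2.865 m·K/W
  R'_conv,out = 1/(2πr h) = 1/(2π·0.114·15.2) = 0.09185 m·K/W
ΣR = 9.929×10^-4 + 4.007 + 2.865 + 0.09185 = 6.965 m·K/W
Q' = ΔT/ΣR = (122 K − 290.2 K)/6.965 = -24.15 W/m
From the inner boundary to the polyurethane foam/aerogel blanket interface, ΣR_partial = 4.008 m·K/W.
T_interface = T_in − Q'·ΣR_partial = 122 K − (-24.15)(4.008) = 218.8 K

T = 218.8 K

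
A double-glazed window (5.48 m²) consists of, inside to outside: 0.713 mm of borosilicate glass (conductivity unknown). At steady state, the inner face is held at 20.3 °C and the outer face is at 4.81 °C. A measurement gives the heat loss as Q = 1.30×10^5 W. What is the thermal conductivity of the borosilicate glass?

ΣR = ΔT/Q = |20.3 − 4.81|/1.30×10^5 = 1.192×10^-4 K/W
L/(kA) = 1.192×10^-4 ⇒ k = 7.13×10^-4/(1.192×10^-4·5.48) = 1.09 W/m·K

k = 1.09 W/m·K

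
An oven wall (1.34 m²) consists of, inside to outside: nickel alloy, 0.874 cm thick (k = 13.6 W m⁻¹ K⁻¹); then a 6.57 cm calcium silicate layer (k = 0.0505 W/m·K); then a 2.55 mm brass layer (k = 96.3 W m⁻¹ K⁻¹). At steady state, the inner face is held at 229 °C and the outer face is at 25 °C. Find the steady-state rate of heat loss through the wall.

Q = 210 W

Treat each layer as a resistance in series:
  R_nickel alloy = L/(kA) = 0.00874/(13.6·1.34) = 4.796×10^-4 K/W
  R_calcium silicate = L/(kA) = 0.0657/(0.0505·1.34) = 0.9709 K/W
  R_brass = L/(kA) = 0.00255/(96.3·1.34) = 1.976×10^-5 K/W
ΣR = 4.796×10^-4 + 0.9709 + 1.976×10^-5 = 0.9714 K/W
Q = ΔT/ΣR = (229 °C − 25 °C)/0.9714 = 210 W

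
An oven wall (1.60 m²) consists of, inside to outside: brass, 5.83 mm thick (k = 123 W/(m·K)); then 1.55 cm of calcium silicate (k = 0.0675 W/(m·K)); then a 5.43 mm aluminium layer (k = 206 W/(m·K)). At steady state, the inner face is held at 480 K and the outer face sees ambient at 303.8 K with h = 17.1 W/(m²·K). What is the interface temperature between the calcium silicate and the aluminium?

T = 339.6 K

Resistance network (inner→outer):
  R_brass = L/(kA) = 0.00583/(123·1.60) = 2.962×10^-5 K/W
  R_calcium silicate = L/(kA) = 0.0155/(0.0675·1.60) = 0.1435 K/W
  R_aluminium = L/(kA) = 0.00543/(206·1.60) = 1.647×10^-5 K/W
  R_conv,out = 1/(hA) = 1/(17.1·1.60) = 0.03655 K/W
ΣR = 2.962×10^-5 + 0.1435 + 1.647×10^-5 + 0.03655 = 0.1801 K/W
Q = ΔT/ΣR = (480 K − 303.8 K)/0.1801 = 978.3 W
From the inner boundary to the calcium silicate/aluminium interface, ΣR_partial = 0.1435 K/W.
T_interface = T_in − Q·ΣR_partial = 480 K − (978.3)(0.1435) = 339.6 K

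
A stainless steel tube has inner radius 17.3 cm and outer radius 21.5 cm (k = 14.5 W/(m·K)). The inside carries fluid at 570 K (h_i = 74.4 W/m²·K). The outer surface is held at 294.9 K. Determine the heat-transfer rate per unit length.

Series thermal resistances, inner to outer:
  R'_conv,in = 1/(2πr h) = 1/(2π·0.173·74.4) = 0.01237 m·K/W
  R'_stainless steel = ln(0.215/0.173)/(2πk) = 0.2173/(2π·14.5) = 0.002386 m·K/W
ΣR = 0.01237 + 0.002386 = 0.01476 m·K/W
Q' = ΔT/ΣR = (570 K − 294.9 K)/0.01476 = 18600 W/m

Q' = 18.6 kW/m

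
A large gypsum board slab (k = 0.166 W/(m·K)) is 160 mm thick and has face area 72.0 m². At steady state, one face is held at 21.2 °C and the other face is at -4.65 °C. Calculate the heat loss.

Q = 1930 W

Q = kA·ΔT/L = 0.166 × 72.0 × |21.2 °C − -4.65 °C| / 0.160 = 1930 W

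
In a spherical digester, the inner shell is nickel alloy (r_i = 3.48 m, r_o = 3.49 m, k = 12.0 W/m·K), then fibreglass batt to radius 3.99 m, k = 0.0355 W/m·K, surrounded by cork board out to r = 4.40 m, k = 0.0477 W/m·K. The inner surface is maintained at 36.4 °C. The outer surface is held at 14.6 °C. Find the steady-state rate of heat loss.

Q = 182 W

Treat each layer as a resistance in series:
  R_nickel alloy = (1/3.48 − 1/3.49)/(4πk) = 8.234×10^-4/(4π·12.0) = 5.460×10^-6 K/W
  R_fibreglass batt = (1/3.49 − 1/3.99)/(4πk) = 0.03591/(4π·0.0355) = 0.08049 K/W
  R_cork board = (1/3.99 − 1/4.40)/(4πk) = 0.02335/(4π·0.0477) = 0.03896 K/W
ΣR = 5.460×10^-6 + 0.08049 + 0.03896 = 0.1195 K/W
Q = ΔT/ΣR = (36.4 °C − 14.6 °C)/0.1195 = 182 W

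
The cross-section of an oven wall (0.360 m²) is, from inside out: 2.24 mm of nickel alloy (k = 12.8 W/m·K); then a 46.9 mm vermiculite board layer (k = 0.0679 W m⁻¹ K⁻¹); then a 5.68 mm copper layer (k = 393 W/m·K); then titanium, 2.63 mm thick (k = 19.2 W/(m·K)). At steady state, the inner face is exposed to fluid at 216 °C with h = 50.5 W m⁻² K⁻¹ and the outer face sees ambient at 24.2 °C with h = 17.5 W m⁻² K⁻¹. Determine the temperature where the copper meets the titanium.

T = 38.5 °C

Treat each layer as a resistance in series:
  R_conv,in = 1/(hA) = 1/(50.5·0.360) = 0.05501 K/W
  R_nickel alloy = L/(kA) = 0.00224/(12.8·0.360) = 4.861×10^-4 K/W
  R_vermiculite board = L/(kA) = 0.0469/(0.0679·0.360) = 1.919 K/W
  R_copper = L/(kA) = 0.00568/(393·0.360) = 4.015×10^-5 K/W
  R_titanium = L/(kA) = 0.00263/(19.2·0.360) = 3.805×10^-4 K/W
  R_conv,out = 1/(hA) = 1/(17.5·0.360) = 0.1587 K/W
ΣR = 0.05501 + 4.861×10^-4 + 1.919 + 4.015×10^-5 + 3.805×10^-4 + 0.1587 = 2.134 K/W
Q = ΔT/ΣR = (216 °C − 24.2 °C)/2.134 = 89.88 W
From the inner boundary to the copper/titanium interface, ΣR_partial = 1.975 K/W.
T_interface = T_in − Q·ΣR_partial = 216 °C − (89.88)(1.975) = 38.5 °C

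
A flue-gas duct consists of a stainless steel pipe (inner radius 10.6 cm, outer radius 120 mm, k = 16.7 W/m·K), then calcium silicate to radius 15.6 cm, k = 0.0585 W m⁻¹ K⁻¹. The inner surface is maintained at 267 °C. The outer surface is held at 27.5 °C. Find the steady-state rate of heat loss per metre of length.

Series thermal resistances, inner to outer:
  R'_stainless steel = ln(0.120/0.106)/(2πk) = 0.1241/(2π·16.7) = 0.001182 m·K/W
  R'_calcium silicate = ln(0.156/0.120)/(2πk) = 0.2624/(2π·0.0585) = 0.7138 m·K/W
ΣR = 0.001182 + 0.7138 = 0.7150 m·K/W
Q' = ΔT/ΣR = (267 °C − 27.5 °C)/0.7150 = 335 W/m

Q' = 335 W/m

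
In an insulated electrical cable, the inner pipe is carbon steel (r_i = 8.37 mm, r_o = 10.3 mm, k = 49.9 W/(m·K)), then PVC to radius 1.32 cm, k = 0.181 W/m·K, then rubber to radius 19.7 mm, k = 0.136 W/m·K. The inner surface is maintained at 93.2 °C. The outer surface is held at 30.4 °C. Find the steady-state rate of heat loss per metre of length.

Treat each layer as a resistance in series:
  R'_carbon steel = ln(0.0103/0.00837)/(2πk) = 0.2075/(2π·49.9) = 6.618×10^-4 m·K/W
  R'_PVC = ln(0.0132/0.0103)/(2πk) = 0.2481/(2π·0.181) = 0.2181 m·K/W
  R'_rubber = ln(0.0197/0.0132)/(2πk) = 0.4004/(2π·0.136) = 0.4686 m·K/W
ΣR = 6.618×10^-4 + 0.2181 + 0.4686 = 0.6874 m·K/W
Q' = ΔT/ΣR = (93.2 °C − 30.4 °C)/0.6874 = 91.4 W/m

Q' = 91.4 W/m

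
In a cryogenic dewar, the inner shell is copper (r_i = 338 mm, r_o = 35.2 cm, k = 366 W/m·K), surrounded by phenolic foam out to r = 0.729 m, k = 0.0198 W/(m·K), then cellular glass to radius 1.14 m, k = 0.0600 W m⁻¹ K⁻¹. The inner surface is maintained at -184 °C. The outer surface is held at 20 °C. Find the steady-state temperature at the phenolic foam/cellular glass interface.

T = -0.4 °C

Treat each layer as a resistance in series:
  R_copper = (1/0.338 − 1/0.352)/(4πk) = 0.1177/(4π·366) = 2.558×10^-5 K/W
  R_phenolic foam = (1/0.352 − 1/0.729)/(4πk) = 1.469/(4π·0.0198) = 5.905 K/W
  R_cellular glass = (1/0.729 − 1/1.14)/(4πk) = 0.4945/(4π·0.0600) = 0.6559 K/W
ΣR = 2.558×10^-5 + 5.905 + 0.6559 = 6.561 K/W
Q = ΔT/ΣR = (-184 °C − 20 °C)/6.561 = -31.09 W
From the inner boundary to the phenolic foam/cellular glass interface, ΣR_partial = 5.905 K/W.
T_interface = T_in − Q·ΣR_partial = -184 °C − (-31.09)(5.905) = -0.4 °C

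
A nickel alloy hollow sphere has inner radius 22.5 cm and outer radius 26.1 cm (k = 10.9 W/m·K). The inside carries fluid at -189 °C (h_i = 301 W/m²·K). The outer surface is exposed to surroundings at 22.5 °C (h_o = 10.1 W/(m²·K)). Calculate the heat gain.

Q = 1690 W

Resistance network (inner→outer):
  R_conv,in = 1/(4πr²h) = 1/(4π·0.225²·301) = 0.005222 K/W
  R_nickel alloy = (1/0.225 − 1/0.261)/(4πk) = 0.6130/(4π·10.9) = 0.004476 K/W
  R_conv,out = 1/(4πr²h) = 1/(4π·0.261²·10.1) = 0.1157 K/W
ΣR = 0.005222 + 0.004476 + 0.1157 = 0.1254 K/W
Q = ΔT/ΣR = (-189 °C − 22.5 °C)/0.1254 = -1690 W
(Negative Q ⇒ heat flows inward; heat gain = 1690 W.)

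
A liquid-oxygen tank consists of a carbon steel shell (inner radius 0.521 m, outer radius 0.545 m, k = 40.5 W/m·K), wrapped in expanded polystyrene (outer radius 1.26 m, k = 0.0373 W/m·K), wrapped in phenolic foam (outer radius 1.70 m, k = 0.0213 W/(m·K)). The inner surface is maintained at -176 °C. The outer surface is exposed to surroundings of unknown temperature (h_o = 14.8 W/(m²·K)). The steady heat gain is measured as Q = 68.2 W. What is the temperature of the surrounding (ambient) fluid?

T_out = 28.0 °C

Sum the resistances:
  R_carbon steel = (1/0.521 − 1/0.545)/(4πk) = 0.08452/(4π·40.5) = 1.661×10^-4 K/W
  R_expanded polystyrene = (1/0.545 − 1/1.26)/(4πk) = 1.041/(4π·0.0373) = 2.221 K/W
  R_phenolic foam = (1/1.26 − 1/1.70)/(4πk) = 0.2054/(4π·0.0213) = 0.7674 K/W
  R_conv,out = 1/(4πr²h) = 1/(4π·1.70²·14.8) = 0.001861 K/W
ΣR = 2.991 K/W
ΔT = Q·ΣR = 68.2 × 2.991 = 204.0 K
Heat flows inward, so T_out = T_in + ΔT = -176 + 204.0 = 28.0 °C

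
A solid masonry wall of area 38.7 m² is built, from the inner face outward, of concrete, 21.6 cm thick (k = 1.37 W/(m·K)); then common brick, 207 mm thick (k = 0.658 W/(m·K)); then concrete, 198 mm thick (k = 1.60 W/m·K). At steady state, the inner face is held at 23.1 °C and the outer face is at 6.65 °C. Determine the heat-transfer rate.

Q = 1070 W

Treat each layer as a resistance in series:
  R_concrete = L/(kA) = 0.216/(1.37·38.7) = 0.004074 K/W
  R_common brick = L/(kA) = 0.207/(0.658·38.7) = 0.008129 K/W
  R_concrete = L/(kA) = 0.198/(1.60·38.7) = 0.003198 K/W
ΣR = 0.004074 + 0.008129 + 0.003198 = 0.01540 K/W
Q = ΔT/ΣR = (23.1 °C − 6.65 °C)/0.01540 = 1070 W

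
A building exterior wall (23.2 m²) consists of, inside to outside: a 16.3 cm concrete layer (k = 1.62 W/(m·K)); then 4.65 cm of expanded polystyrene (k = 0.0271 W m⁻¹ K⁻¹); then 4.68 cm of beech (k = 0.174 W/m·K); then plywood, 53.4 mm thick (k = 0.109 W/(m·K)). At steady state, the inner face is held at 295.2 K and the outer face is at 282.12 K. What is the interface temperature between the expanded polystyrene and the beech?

Series thermal resistances, inner to outer:
  R_concrete = L/(kA) = 0.163/(1.62·23.2) = 0.004337 K/W
  R_expanded polystyrene = L/(kA) = 0.0465/(0.0271·23.2) = 0.07396 K/W
  R_beech = L/(kA) = 0.0468/(0.174·23.2) = 0.01159 K/W
  R_plywood = L/(kA) = 0.0534/(0.109·23.2) = 0.02112 K/W
ΣR = 0.004337 + 0.07396 + 0.01159 + 0.02112 = 0.1110 K/W
Q = ΔT/ΣR = (295.2 K − 282.12 K)/0.1110 = 117.8 W
From the inner boundary to the expanded polystyrene/beech interface, ΣR_partial = 0.07830 K/W.
T_interface = T_in − Q·ΣR_partial = 295.2 K − (117.8)(0.07830) = 286.0 K

T = 286.0 K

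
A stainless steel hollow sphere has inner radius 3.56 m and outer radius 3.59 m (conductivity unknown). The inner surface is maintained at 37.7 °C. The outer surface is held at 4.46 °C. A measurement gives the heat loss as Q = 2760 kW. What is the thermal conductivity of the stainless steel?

ΣR = ΔT/Q = |37.7 − 4.46|/2.76×10^6 = 1.204×10^-5 K/W
(1/r₁−1/r₂)/(4πk) = 1.204×10^-5 ⇒ k = 0.002347/(4π·1.204×10^-5) = 15.5 W/m·K

k = 15.5 W/m·K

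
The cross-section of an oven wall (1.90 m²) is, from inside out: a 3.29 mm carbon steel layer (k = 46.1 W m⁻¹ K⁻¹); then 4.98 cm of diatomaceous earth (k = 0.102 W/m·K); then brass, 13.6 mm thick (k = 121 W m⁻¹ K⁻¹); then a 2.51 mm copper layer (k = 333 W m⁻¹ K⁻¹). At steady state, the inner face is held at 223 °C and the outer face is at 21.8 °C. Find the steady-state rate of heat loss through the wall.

Q = 783 W

Series thermal resistances, inner to outer:
  R_carbon steel = L/(kA) = 0.00329/(46.1·1.90) = 3.756×10^-5 K/W
  R_diatomaceous earth = L/(kA) = 0.0498/(0.102·1.90) = 0.2570 K/W
  R_brass = L/(kA) = 0.0136/(121·1.90) = 5.916×10^-5 K/W
  R_copper = L/(kA) = 0.00251/(333·1.90) = 3.967×10^-6 K/W
ΣR = 3.756×10^-5 + 0.2570 + 5.916×10^-5 + 3.967×10^-6 = 0.2571 K/W
Q = ΔT/ΣR = (223 °C − 21.8 °C)/0.2571 = 783 W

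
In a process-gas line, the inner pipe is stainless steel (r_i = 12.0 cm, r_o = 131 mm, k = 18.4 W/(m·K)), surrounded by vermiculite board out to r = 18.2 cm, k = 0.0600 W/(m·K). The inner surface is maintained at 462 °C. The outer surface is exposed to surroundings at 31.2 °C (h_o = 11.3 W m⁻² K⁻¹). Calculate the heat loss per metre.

Q' = 453 W/m

Series thermal resistances, inner to outer:
  R'_stainless steel = ln(0.131/0.120)/(2πk) = 0.08771/(2π·18.4) = 7.586×10^-4 m·K/W
  R'_vermiculite board = ln(0.182/0.131)/(2πk) = 0.3288/(2π·0.0600) = 0.8722 m·K/W
  R'_conv,out = 1/(2πr h) = 1/(2π·0.182·11.3) = 0.07739 m·K/W
ΣR = 7.586×10^-4 + 0.8722 + 0.07739 = 0.9503 m·K/W
Q' = ΔT/ΣR = (462 °C − 31.2 °C)/0.9503 = 453 W/m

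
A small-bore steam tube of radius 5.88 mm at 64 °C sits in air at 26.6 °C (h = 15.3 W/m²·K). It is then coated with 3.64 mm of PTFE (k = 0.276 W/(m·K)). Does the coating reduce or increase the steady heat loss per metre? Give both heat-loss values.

Critical radius for a cylinder: r_cr = k/h = 0.0180 m = 1.80 cm.
Outer radius after coating: r₂ = 0.00588 + 0.00364 = 0.00952 m.
Since r₁ < r_cr and r₂ ≤ r_cr, the coating moves toward the maximum at r_cr — heat loss rises.
Bare: R = 1/(2πr₁h) = 1.769 m·K/W; Q = 37.4/1.769 = 21.1 W/m.
Coated: R = R_cond + R_conv = 1.371 m·K/W; Q = 37.4/1.371 = 27.3 W/m.

increases: 21.1 → 27.3 W/m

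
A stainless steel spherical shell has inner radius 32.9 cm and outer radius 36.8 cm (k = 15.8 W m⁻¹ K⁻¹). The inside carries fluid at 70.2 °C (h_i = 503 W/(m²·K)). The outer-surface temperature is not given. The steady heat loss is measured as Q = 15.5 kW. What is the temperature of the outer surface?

T_out = 22.4 °C

Sum the resistances:
  R_conv,in = 1/(4πr²h) = 1/(4π·0.329²·503) = 0.001462 K/W
  R_stainless steel = (1/0.329 − 1/0.368)/(4πk) = 0.3221/(4π·15.8) = 0.001622 K/W
ΣR = 0.003084 K/W
ΔT = Q·ΣR = 15500 × 0.003084 = 47.80 K
Heat flows outward, so T_out = T_in − ΔT = 70.2 − 47.80 = 22.4 °C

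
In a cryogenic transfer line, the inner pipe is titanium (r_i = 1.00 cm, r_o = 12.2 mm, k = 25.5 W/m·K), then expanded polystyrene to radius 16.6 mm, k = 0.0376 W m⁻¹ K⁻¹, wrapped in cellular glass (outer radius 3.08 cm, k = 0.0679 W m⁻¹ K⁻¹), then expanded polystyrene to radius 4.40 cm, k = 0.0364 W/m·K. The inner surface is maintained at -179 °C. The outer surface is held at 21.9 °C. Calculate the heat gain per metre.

Series thermal resistances, inner to outer:
  R'_titanium = ln(0.0122/0.0100)/(2πk) = 0.1989/(2π·25.5) = 0.001241 m·K/W
  R'_expanded polystyrene = ln(0.0166/0.0122)/(2πk) = 0.3080/(2π·0.0376) = 1.304 m·K/W
  R'_cellular glass = ln(0.0308/0.0166)/(2πk) = 0.6181/(2π·0.0679) = 1.449 m·K/W
  R'_expanded polystyrene = ln(0.0440/0.0308)/(2πk) = 0.3567/(2π·0.0364) = 1.560 m·K/W
ΣR = 0.001241 + 1.304 + 1.449 + 1.560 = 4.314 m·K/W
Q' = ΔT/ΣR = (-179 °C − 21.9 °C)/4.314 = -46.6 W/m
(Negative Q' ⇒ heat flows inward; heat gain = 46.6 W/m.)

Q' = 46.6 W/m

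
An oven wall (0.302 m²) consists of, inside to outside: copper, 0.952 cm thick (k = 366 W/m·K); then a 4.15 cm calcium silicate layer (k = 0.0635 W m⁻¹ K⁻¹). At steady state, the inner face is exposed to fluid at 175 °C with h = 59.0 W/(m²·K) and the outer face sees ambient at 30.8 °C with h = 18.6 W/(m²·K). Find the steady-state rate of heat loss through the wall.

Series thermal resistances, inner to outer:
  R_conv,in = 1/(hA) = 1/(59.0·0.302) = 0.05612 K/W
  R_copper = L/(kA) = 0.00952/(366·0.302) = 8.613×10^-5 K/W
  R_calcium silicate = L/(kA) = 0.0415/(0.0635·0.302) = 2.164 K/W
  R_conv,out = 1/(hA) = 1/(18.6·0.302) = 0.1780 K/W
ΣR = 0.05612 + 8.613×10^-5 + 2.164 + 0.1780 = 2.398 K/W
Q = ΔT/ΣR = (175 °C − 30.8 °C)/2.398 = 60.1 W

Q = 60.1 W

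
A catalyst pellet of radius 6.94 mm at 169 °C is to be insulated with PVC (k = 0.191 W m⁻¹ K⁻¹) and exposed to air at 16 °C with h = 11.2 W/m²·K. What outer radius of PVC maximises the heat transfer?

r_cr = 3.41 cm

For a sphere, r_cr = 2k_ins/h = 2·0.191/11.2 = 0.0341 m = 3.41 cm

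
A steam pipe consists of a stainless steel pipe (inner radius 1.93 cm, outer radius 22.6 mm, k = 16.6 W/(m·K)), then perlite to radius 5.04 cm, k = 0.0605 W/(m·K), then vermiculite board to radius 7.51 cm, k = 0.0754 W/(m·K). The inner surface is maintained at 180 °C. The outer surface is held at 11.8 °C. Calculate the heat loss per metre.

Q' = 57.0 W/m

Series thermal resistances, inner to outer:
  R'_stainless steel = ln(0.0226/0.0193)/(2πk) = 0.1578/(2π·16.6) = 0.001513 m·K/W
  R'_perlite = ln(0.0504/0.0226)/(2πk) = 0.8020/(2π·0.0605) = 2.110 m·K/W
  R'_vermiculite board = ln(0.0751/0.0504)/(2πk) = 0.3988/(2π·0.0754) = 0.8419 m·K/W
ΣR = 0.001513 + 2.110 + 0.8419 = 2.953 m·K/W
Q' = ΔT/ΣR = (180 °C − 11.8 °C)/2.953 = 57.0 W/m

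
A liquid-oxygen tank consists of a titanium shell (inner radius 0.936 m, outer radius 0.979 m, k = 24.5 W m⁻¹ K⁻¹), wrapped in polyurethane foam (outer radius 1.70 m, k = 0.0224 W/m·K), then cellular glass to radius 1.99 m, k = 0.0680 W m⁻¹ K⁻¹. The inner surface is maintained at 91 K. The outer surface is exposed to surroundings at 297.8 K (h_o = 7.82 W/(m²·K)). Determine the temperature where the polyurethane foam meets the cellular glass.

Series thermal resistances, inner to outer:
  R_titanium = (1/0.936 − 1/0.979)/(4πk) = 0.04693/(4π·24.5) = 1.524×10^-4 K/W
  R_polyurethane foam = (1/0.979 − 1/1.70)/(4πk) = 0.4332/(4π·0.0224) = 1.539 K/W
  R_cellular glass = (1/1.70 − 1/1.99)/(4πk) = 0.08572/(4π·0.0680) = 0.1003 K/W
  R_conv,out = 1/(4πr²h) = 1/(4π·1.99²·7.82) = 0.002570 K/W
ΣR = 1.524×10^-4 + 1.539 + 0.1003 + 0.002570 = 1.642 K/W
Q = ΔT/ΣR = (91 K − 297.8 K)/1.642 = -125.9 W
From the inner boundary to the polyurethane foam/cellular glass interface, ΣR_partial = 1.539 K/W.
T_interface = T_in − Q·ΣR_partial = 91 K − (-125.9)(1.539) = 284.8 K

T = 284.8 K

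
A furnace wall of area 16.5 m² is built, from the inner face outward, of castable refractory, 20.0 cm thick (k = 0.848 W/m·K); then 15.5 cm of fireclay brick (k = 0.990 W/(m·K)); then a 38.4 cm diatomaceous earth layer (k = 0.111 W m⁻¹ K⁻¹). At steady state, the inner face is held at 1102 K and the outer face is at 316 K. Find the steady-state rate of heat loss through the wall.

Q = 3.37 kW

Series thermal resistances, inner to outer:
  R_castable refractory = L/(kA) = 0.200/(0.848·16.5) = 0.01429 K/W
  R_fireclay brick = L/(kA) = 0.155/(0.990·16.5) = 0.009489 K/W
  R_diatomaceous earth = L/(kA) = 0.384/(0.111·16.5) = 0.2097 K/W
ΣR = 0.01429 + 0.009489 + 0.2097 = 0.2335 K/W
Q = ΔT/ΣR = (1102 K − 316 K)/0.2335 = 3370 W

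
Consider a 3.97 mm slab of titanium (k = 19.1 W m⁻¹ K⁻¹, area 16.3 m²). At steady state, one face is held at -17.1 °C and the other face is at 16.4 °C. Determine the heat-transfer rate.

Q = 2.63×10^6 W

Q = kA·ΔT/L = 19.1 × 16.3 × |-17.1 °C − 16.4 °C| / 0.00397 = 2.63×10^6 W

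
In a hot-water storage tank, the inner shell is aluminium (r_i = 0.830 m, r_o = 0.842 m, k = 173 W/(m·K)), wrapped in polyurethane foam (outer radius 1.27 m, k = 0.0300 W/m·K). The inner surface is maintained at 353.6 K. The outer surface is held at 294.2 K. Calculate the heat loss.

Series thermal resistances, inner to outer:
  R_aluminium = (1/0.830 − 1/0.842)/(4πk) = 0.01717/(4π·173) = 7.898×10^-6 K/W
  R_polyurethane foam = (1/0.842 − 1/1.27)/(4πk) = 0.4002/(4π·0.0300) = 1.062 K/W
ΣR = 7.898×10^-6 + 1.062 = 1.062 K/W
Q = ΔT/ΣR = (353.6 K − 294.2 K)/1.062 = 55.9 W

Q = 55.9 W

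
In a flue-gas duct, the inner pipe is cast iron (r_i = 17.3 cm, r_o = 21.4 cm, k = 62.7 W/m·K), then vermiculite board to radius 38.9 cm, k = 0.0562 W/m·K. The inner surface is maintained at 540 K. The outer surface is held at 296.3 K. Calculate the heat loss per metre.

Series thermal resistances, inner to outer:
  R'_cast iron = ln(0.214/0.173)/(2πk) = 0.2127/(2π·62.7) = 5.399×10^-4 m·K/W
  R'_vermiculite board = ln(0.389/0.214)/(2πk) = 0.5976/(2π·0.0562) = 1.692 m·K/W
ΣR = 5.399×10^-4 + 1.692 = 1.693 m·K/W
Q' = ΔT/ΣR = (540 K − 296.3 K)/1.693 = 144 W/m

Q' = 144 W/m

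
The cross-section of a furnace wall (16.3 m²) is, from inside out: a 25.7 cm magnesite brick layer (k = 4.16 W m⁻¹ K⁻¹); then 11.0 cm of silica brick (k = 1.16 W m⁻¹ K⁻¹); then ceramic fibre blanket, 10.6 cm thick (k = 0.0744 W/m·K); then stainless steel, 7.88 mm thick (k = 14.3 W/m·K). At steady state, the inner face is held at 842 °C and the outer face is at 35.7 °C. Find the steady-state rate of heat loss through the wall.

Treat each layer as a resistance in series:
  R_magnesite brick = L/(kA) = 0.257/(4.16·16.3) = 0.003790 K/W
  R_silica brick = L/(kA) = 0.110/(1.16·16.3) = 0.005818 K/W
  R_ceramic fibre blanket = L/(kA) = 0.106/(0.0744·16.3) = 0.08741 K/W
  R_stainless steel = L/(kA) = 0.00788/(14.3·16.3) = 3.381×10^-5 K/W
ΣR = 0.003790 + 0.005818 + 0.08741 + 3.381×10^-5 = 0.09705 K/W
Q = ΔT/ΣR = (842 °C − 35.7 °C)/0.09705 = 8310 W

Q = 8.31 kW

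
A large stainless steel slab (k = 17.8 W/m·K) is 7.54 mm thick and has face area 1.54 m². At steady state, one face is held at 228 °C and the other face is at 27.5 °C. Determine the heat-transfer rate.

Q = kA·ΔT/L = 17.8 × 1.54 × |228 °C − 27.5 °C| / 0.00754 = 7.29×10^5 W

Q = 7.29×10^5 W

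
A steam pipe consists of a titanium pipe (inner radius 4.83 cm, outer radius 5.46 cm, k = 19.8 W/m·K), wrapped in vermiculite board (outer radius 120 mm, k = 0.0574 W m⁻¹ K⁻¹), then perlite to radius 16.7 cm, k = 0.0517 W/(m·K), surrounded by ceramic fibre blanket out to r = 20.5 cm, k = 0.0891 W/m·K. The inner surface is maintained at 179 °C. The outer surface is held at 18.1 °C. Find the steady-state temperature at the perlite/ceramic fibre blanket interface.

T = 34.6 °C

Series thermal resistances, inner to outer:
  R'_titanium = ln(0.0546/0.0483)/(2πk) = 0.1226/(2π·19.8) = 9.855×10^-4 m·K/W
  R'_vermiculite board = ln(0.120/0.0546)/(2πk) = 0.7875/(2π·0.0574) = 2.183 m·K/W
  R'_perlite = ln(0.167/0.120)/(2πk) = 0.3305/(2π·0.0517) = 1.017 m·K/W
  R'_ceramic fibre blanket = ln(0.205/0.167)/(2πk) = 0.2050/(2π·0.0891) = 0.3662 m·K/W
ΣR = 9.855×10^-4 + 2.183 + 1.017 + 0.3662 = 3.567 m·K/W
Q' = ΔT/ΣR = (179 °C − 18.1 °C)/3.567 = 45.11 W/m
From the inner boundary to the perlite/ceramic fibre blanket interface, ΣR_partial = 3.201 m·K/W.
T_interface = T_in − Q'·ΣR_partial = 179 °C − (45.11)(3.201) = 34.6 °C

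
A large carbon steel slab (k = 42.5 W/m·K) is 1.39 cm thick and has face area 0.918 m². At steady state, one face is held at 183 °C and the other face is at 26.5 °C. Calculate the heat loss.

Q = kA·ΔT/L = 42.5 × 0.918 × |183 °C − 26.5 °C| / 0.0139 = 4.39×10^5 W

Q = 439 kW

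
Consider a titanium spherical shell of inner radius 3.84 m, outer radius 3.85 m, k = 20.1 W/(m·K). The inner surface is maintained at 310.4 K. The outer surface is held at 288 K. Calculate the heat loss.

Q = 8360 kW

Q = 4πk·ΔT/(1/r₁ − 1/r₂) = 4π × 20.1 × 22.4 / (1/3.84 − 1/3.85) = 8.36×10^6 W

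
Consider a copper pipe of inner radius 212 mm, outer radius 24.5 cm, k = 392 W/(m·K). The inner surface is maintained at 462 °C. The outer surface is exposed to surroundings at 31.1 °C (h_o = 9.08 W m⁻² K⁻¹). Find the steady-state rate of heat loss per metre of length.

Q' = 6020 W/m

Treat each layer as a resistance in series:
  R'_copper = ln(0.245/0.212)/(2πk) = 0.1447/(2π·392) = 5.874×10^-5 m·K/W
  R'_conv,out = 1/(2πr h) = 1/(2π·0.245·9.08) = 0.07154 m·K/W
ΣR = 5.874×10^-5 + 0.07154 = 0.07160 m·K/W
Q' = ΔT/ΣR = (462 °C − 31.1 °C)/0.07160 = 6020 W/m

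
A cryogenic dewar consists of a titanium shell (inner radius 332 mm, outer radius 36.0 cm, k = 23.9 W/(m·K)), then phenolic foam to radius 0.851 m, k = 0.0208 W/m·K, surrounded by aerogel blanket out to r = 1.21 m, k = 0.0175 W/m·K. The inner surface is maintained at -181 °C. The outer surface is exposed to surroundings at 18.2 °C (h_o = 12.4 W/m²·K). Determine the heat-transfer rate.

Q = 25.8 W

Treat each layer as a resistance in series:
  R_titanium = (1/0.332 − 1/0.360)/(4πk) = 0.2343/(4π·23.9) = 7.800×10^-4 K/W
  R_phenolic foam = (1/0.360 − 1/0.851)/(4πk) = 1.603/(4π·0.0208) = 6.132 K/W
  R_aerogel blanket = (1/0.851 − 1/1.21)/(4πk) = 0.3486/(4π·0.0175) = 1.585 K/W
  R_conv,out = 1/(4πr²h) = 1/(4π·1.21²·12.4) = 0.004383 K/W
ΣR = 7.800×10^-4 + 6.132 + 1.585 + 0.004383 = 7.722 K/W
Q = ΔT/ΣR = (-181 °C − 18.2 °C)/7.722 = -25.8 W
(Negative Q ⇒ heat flows inward; heat gain = 25.8 W.)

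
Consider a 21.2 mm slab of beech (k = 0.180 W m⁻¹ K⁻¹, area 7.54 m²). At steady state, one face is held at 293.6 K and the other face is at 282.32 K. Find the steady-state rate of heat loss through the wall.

Q = kA·ΔT/L = 0.180 × 7.54 × |293.6 K − 282.32 K| / 0.0212 = 722 W

Q = 722 W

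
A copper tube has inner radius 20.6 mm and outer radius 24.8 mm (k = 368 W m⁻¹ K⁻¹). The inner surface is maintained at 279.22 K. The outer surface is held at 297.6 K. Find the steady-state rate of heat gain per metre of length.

Q' = 2πk·ΔT/ln(r₂/r₁) = 2π × 368 × 18.38 / ln(0.0248/0.0206) = 2.29×10^5 W/m

Q' = 2.29×10^5 W/m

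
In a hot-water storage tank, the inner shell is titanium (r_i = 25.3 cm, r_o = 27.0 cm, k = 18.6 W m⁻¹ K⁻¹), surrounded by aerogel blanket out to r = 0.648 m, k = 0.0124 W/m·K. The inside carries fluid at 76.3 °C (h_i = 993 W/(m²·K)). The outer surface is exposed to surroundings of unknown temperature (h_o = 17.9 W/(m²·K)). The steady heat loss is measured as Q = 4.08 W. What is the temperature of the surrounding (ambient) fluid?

Series resistances:
  R_conv,in = 1/(4πr²h) = 1/(4π·0.253²·993) = 0.001252 K/W
  R_titanium = (1/0.253 − 1/0.270)/(4πk) = 0.2489/(4π·18.6) = 0.001065 K/W
  R_aerogel blanket = (1/0.270 − 1/0.648)/(4πk) = 2.160/(4π·0.0124) = 13.87 K/W
  R_conv,out = 1/(4πr²h) = 1/(4π·0.648²·17.9) = 0.01059 K/W
ΣR = 13.88 K/W
ΔT = Q·ΣR = 4.08 × 13.88 = 56.63 K
Heat flows outward, so T_out = T_in − ΔT = 76.3 − 56.63 = 19.7 °C

T_out = 19.7 °C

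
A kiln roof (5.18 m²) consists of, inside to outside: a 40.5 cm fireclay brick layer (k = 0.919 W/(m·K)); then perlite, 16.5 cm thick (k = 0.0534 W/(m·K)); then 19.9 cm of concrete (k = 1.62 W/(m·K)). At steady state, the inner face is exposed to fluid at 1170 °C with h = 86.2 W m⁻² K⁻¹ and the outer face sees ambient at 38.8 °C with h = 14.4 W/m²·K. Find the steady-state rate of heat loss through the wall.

Resistance network (inner→outer):
  R_conv,in = 1/(hA) = 1/(86.2·5.18) = 0.002240 K/W
  R_fireclay brick = L/(kA) = 0.405/(0.919·5.18) = 0.08508 K/W
  R_perlite = L/(kA) = 0.165/(0.0534·5.18) = 0.5965 K/W
  R_concrete = L/(kA) = 0.199/(1.62·5.18) = 0.02371 K/W
  R_conv,out = 1/(hA) = 1/(14.4·5.18) = 0.01341 K/W
ΣR = 0.002240 + 0.08508 + 0.5965 + 0.02371 + 0.01341 = 0.7209 K/W
Q = ΔT/ΣR = (1170 °C − 38.8 °C)/0.7209 = 1570 W

Q = 1570 W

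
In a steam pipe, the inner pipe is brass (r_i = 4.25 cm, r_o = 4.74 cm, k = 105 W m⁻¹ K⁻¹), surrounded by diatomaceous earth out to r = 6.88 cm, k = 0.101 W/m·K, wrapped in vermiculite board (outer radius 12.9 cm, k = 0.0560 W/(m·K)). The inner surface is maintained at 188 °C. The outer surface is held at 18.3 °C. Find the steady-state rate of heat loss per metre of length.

Q' = 71.5 W/m

Treat each layer as a resistance in series:
  R'_brass = ln(0.0474/0.0425)/(2πk) = 0.1091/(2π·105) = 1.654×10^-4 m·K/W
  R'_diatomaceous earth = ln(0.0688/0.0474)/(2πk) = 0.3726/(2π·0.101) = 0.5871 m·K/W
  R'_vermiculite board = ln(0.129/0.0688)/(2πk) = 0.6286/(2π·0.0560) = 1.787 m·K/W
ΣR = 1.654×10^-4 + 0.5871 + 1.787 = 2.374 m·K/W
Q' = ΔT/ΣR = (188 °C − 18.3 °C)/2.374 = 71.5 W/m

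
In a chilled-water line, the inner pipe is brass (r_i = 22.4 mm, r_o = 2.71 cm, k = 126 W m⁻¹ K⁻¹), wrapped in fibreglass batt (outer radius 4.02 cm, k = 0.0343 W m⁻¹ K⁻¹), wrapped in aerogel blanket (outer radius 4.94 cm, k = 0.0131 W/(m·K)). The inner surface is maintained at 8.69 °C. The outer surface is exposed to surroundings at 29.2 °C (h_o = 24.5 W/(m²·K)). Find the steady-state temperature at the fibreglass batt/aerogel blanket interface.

T = 17.1 °C

Resistance network (inner→outer):
  R'_brass = ln(0.0271/0.0224)/(2πk) = 0.1905/(2π·126) = 2.406×10^-4 m·K/W
  R'_fibreglass batt = ln(0.0402/0.0271)/(2πk) = 0.3943/(2π·0.0343) = 1.830 m·K/W
  R'_aerogel blanket = ln(0.0494/0.0402)/(2πk) = 0.2061/(2π·0.0131) = 2.504 m·K/W
  R'_conv,out = 1/(2πr h) = 1/(2π·0.0494·24.5) = 0.1315 m·K/W
ΣR = 2.406×10^-4 + 1.830 + 2.504 + 0.1315 = 4.466 m·K/W
Q' = ΔT/ΣR = (8.69 °C − 29.2 °C)/4.466 = -4.592 W/m
From the inner boundary to the fibreglass batt/aerogel blanket interface, ΣR_partial = 1.830 m·K/W.
T_interface = T_in − Q'·ΣR_partial = 8.69 °C − (-4.592)(1.830) = 17.1 °C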